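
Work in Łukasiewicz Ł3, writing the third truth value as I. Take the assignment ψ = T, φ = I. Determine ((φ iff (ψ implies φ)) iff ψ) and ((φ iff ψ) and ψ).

I

ψ implies φ = T implies I = I  [min(1, 1−1+½)]
φ iff (ψ implies φ) = I iff I = T
(φ iff (ψ implies φ)) iff ψ = T iff T = T
φ iff ψ = I iff T = I
(φ iff ψ) and ψ = I and T = I
((φ iff (ψ implies φ)) iff ψ) and ((φ iff ψ) and ψ) = T and I = I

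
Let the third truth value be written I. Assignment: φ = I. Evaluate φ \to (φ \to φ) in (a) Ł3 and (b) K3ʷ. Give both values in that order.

1; I

In Ł3: φ \to φ = I \to I = 1  [min(1, 1−½+½)]
φ \to (φ \to φ) = I \to 1 = 1
In K3ʷ: φ \to φ = I \to I = I  [any arg is the third value ⇒ result is the third value]
φ \to (φ \to φ) = I \to I = I
They differ because Ł3 and K3ʷ treat I differently under the binary connectives.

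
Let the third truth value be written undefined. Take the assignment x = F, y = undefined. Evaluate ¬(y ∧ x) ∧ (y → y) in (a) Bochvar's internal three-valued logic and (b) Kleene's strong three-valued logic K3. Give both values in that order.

undefined; undefined

In Bochvar's internal three-valued logic: y ∧ x = undefined ∧ F = undefined
¬(y ∧ x) = ¬undefined = undefined
y → y = undefined → undefined = undefined  [any arg is the third value ⇒ result is the third value]
¬(y ∧ x) ∧ (y → y) = undefined ∧ undefined = undefined
In Kleene's strong three-valued logic K3: y ∧ x = undefined ∧ F = F
¬(y ∧ x) = ¬F = T
y → y = undefined → undefined = undefined  [¬undefined ∨ undefined]
¬(y ∧ x) ∧ (y → y) = T ∧ undefined = undefined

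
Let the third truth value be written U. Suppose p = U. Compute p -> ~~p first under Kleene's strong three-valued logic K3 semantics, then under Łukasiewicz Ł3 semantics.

U; ⊤

In Kleene's strong three-valued logic K3: ~p = ~U = U
~~p = ~U = U
p -> ~~p = U -> U = U  [~U | U]
In Łukasiewicz Ł3: ~p = ~U = U
~~p = ~U = U
p -> ~~p = U -> U = ⊤  [min(1, 1−½+½)]
They differ because Kleene's strong three-valued logic K3 and Łukasiewicz Ł3 treat U differently under implication.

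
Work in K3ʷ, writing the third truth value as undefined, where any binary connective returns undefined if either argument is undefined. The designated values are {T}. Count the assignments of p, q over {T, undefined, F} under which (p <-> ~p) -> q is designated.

4

Designated under: (p=T, q=T); (p=T, q=F); (p=F, q=T); (p=F, q=F).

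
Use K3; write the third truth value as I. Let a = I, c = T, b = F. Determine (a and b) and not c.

F

a and b = I and F = F
not c = not T = F
(a and b) and not c = F and F = F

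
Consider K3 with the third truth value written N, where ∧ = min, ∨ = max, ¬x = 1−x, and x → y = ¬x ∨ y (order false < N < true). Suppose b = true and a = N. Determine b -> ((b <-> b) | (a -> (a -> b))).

true

b <-> b = true <-> true = true
a -> b = N -> true = true
a -> (a -> b) = N -> true = true
(b <-> b) | (a -> (a -> b)) = true | true = true
b -> ((b <-> b) | (a -> (a -> b))) = true -> true = true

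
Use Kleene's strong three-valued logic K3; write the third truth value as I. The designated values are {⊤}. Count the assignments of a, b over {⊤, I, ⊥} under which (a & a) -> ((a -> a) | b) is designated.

Of the 9 assignments, 7 give a value in {⊤}.

7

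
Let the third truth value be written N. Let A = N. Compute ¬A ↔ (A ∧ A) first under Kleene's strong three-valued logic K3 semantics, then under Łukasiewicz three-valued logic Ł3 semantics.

N; ⊤

In Kleene's strong three-valued logic K3: ¬A = ¬N = N
A ∧ A = N ∧ N = N
¬A ↔ (A ∧ A) = N ↔ N = N
In Łukasiewicz three-valued logic Ł3: ¬A = ¬N = N
A ∧ A = N ∧ N = N
¬A ↔ (A ∧ A) = N ↔ N = ⊤  [1 − |½−½|]
They differ because Kleene's strong three-valued logic K3 and Łukasiewicz three-valued logic Ł3 treat N differently under implication.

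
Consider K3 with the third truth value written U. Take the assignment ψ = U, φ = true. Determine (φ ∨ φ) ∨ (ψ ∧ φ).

true

φ ∨ φ = true ∨ true = true
ψ ∧ φ = U ∧ true = U
(φ ∨ φ) ∨ (ψ ∧ φ) = true ∨ U = true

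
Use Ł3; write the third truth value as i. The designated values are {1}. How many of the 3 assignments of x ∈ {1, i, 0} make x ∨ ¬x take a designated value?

x=1: 1 ✓
x=i: i ·
x=0: 1 ✓

2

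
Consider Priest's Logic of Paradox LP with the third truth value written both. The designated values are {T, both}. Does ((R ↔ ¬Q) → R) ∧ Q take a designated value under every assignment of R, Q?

No

Countermodel: R=T, Q=F gives F, which is not designated.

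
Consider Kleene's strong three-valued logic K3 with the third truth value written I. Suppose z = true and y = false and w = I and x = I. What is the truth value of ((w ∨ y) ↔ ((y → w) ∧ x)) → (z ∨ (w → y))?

w ∨ y = I ∨ false = I
y → w = false → I = true  [¬false ∨ I]
(y → w) ∧ x = true ∧ I = I
(w ∨ y) ↔ ((y → w) ∧ x) = I ↔ I = I
w → y = I → false = I
z ∨ (w → y) = true ∨ I = true
((w ∨ y) ↔ ((y → w) ∧ x)) → (z ∨ (w → y)) = I → true = true

true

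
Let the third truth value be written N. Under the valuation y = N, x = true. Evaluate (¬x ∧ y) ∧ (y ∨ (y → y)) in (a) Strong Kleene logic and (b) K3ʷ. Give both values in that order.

In Strong Kleene logic: ¬x = ¬true = false
¬x ∧ y = false ∧ N = false
y → y = N → N = N  [¬N ∨ N]
y ∨ (y → y) = N ∨ N = N
(¬x ∧ y) ∧ (y ∨ (y → y)) = false ∧ N = false
In K3ʷ: ¬x = ¬true = false
¬x ∧ y = false ∧ N = N
y → y = N → N = N
y ∨ (y → y) = N ∨ N = N
(¬x ∧ y) ∧ (y ∨ (y → y)) = N ∧ N = N
They differ because Strong Kleene logic and K3ʷ treat N differently under the binary connectives.

false; N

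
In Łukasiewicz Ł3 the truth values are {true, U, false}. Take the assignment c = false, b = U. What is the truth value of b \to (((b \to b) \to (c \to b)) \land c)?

U

b \to b = U \to U = true  [min(1, 1−½+½)]
c \to b = false \to U = true
(b \to b) \to (c \to b) = true \to true = true
((b \to b) \to (c \to b)) \land c = true \land false = false
b \to (((b \to b) \to (c \to b)) \land c) = U \to false = U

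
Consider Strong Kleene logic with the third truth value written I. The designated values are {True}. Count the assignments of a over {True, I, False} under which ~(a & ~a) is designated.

2

a=True: True ✓
a=I: I ·
a=False: True ✓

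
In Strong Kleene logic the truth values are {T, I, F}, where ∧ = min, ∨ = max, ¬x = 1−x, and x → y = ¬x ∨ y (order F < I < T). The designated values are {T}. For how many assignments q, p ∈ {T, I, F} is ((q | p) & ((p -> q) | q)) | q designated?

Designated under: (q=T, p=T); (q=T, p=I); (q=T, p=F).

3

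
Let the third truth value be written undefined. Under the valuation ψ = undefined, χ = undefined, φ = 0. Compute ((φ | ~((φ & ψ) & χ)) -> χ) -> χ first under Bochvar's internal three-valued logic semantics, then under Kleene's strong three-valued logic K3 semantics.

undefined; undefined

In Bochvar's internal three-valued logic: φ & ψ = 0 & undefined = undefined
(φ & ψ) & χ = undefined & undefined = undefined
~((φ & ψ) & χ) = ~undefined = undefined
φ | ~((φ & ψ) & χ) = 0 | undefined = undefined
(φ | ~((φ & ψ) & χ)) -> χ = undefined -> undefined = undefined  [any arg is the third value ⇒ result is the third value]
((φ | ~((φ & ψ) & χ)) -> χ) -> χ = undefined -> undefined = undefined
In Kleene's strong three-valued logic K3: φ & ψ = 0 & undefined = 0
(φ & ψ) & χ = 0 & undefined = 0
~((φ & ψ) & χ) = ~0 = 1
φ | ~((φ & ψ) & χ) = 0 | 1 = 1
(φ | ~((φ & ψ) & χ)) -> χ = 1 -> undefined = undefined  [~1 | undefined]
((φ | ~((φ & ψ) & χ)) -> χ) -> χ = undefined -> undefined = undefined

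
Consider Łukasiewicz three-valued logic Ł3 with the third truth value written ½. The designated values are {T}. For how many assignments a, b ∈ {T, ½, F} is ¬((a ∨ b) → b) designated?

1

Designated under: (a=T, b=F).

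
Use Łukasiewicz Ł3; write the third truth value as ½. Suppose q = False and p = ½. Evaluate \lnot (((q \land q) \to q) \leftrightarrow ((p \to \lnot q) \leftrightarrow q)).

q \land q = False \land False = False
(q \land q) \to q = False \to False = True
\lnot q = \lnot False = True
p \to \lnot q = ½ \to True = True
(p \to \lnot q) \leftrightarrow q = True \leftrightarrow False = False
((q \land q) \to q) \leftrightarrow ((p \to \lnot q) \leftrightarrow q) = True \leftrightarrow False = False
\lnot (((q \land q) \to q) \leftrightarrow ((p \to \lnot q) \leftrightarrow q)) = \lnot False = True

True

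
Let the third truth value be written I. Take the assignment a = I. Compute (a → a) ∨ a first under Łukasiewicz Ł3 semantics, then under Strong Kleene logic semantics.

T; I

In Łukasiewicz Ł3: a → a = I → I = T
(a → a) ∨ a = T ∨ I = T
In Strong Kleene logic: a → a = I → I = I  [¬I ∨ I]
(a → a) ∨ a = I ∨ I = I
They differ because Łukasiewicz Ł3 and Strong Kleene logic treat I differently under implication.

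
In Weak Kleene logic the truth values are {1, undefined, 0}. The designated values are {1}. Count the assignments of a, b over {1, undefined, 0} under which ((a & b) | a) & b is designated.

1

Designated under: (a=1, b=1).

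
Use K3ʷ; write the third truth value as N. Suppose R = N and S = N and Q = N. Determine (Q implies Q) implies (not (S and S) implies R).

Q implies Q = N implies N = N  [any arg is the third value ⇒ result is the third value]
S and S = N and N = N
not (S and S) = not N = N
not (S and S) implies R = N implies N = N
(Q implies Q) implies (not (S and S) implies R) = N implies N = N

N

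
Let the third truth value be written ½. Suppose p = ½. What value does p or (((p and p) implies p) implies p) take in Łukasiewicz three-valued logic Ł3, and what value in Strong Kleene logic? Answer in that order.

In Łukasiewicz three-valued logic Ł3: p and p = ½ and ½ = ½
(p and p) implies p = ½ implies ½ = true  [min(1, 1−½+½)]
((p and p) implies p) implies p = true implies ½ = ½
p or (((p and p) implies p) implies p) = ½ or ½ = ½
In Strong Kleene logic: p and p = ½ and ½ = ½
(p and p) implies p = ½ implies ½ = ½  [not ½ or ½]
((p and p) implies p) implies p = ½ implies ½ = ½
p or (((p and p) implies p) implies p) = ½ or ½ = ½

½; ½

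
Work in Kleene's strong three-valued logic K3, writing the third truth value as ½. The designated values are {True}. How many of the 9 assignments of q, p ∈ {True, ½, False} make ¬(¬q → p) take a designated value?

1

Designated under: (q=False, p=False).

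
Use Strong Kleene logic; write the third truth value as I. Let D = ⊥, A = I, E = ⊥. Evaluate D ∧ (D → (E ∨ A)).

E ∨ A = ⊥ ∨ I = I
D → (E ∨ A) = ⊥ → I = ⊤  [¬⊥ ∨ I]
D ∧ (D → (E ∨ A)) = ⊥ ∧ ⊤ = ⊥

⊥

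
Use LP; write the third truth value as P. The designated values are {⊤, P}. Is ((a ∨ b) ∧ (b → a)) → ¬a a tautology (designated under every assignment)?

No

Countermodel: a=⊤, b=⊤ gives ⊥, which is not designated.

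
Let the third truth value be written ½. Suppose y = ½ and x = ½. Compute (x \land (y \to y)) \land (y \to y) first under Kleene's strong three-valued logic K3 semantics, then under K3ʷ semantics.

In Kleene's strong three-valued logic K3: y \to y = ½ \to ½ = ½  [\lnot ½ \lor ½]
x \land (y \to y) = ½ \land ½ = ½
y \to y = ½ \to ½ = ½
(x \land (y \to y)) \land (y \to y) = ½ \land ½ = ½
In K3ʷ: y \to y = ½ \to ½ = ½  [any arg is the third value ⇒ result is the third value]
x \land (y \to y) = ½ \land ½ = ½
y \to y = ½ \to ½ = ½
(x \land (y \to y)) \land (y \to y) = ½ \land ½ = ½

½; ½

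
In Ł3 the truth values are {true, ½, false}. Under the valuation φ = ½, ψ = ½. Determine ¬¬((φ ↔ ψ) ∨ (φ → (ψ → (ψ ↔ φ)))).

true

φ ↔ ψ = ½ ↔ ½ = true  [1 − |½−½|]
ψ ↔ φ = ½ ↔ ½ = true
ψ → (ψ ↔ φ) = ½ → true = true
φ → (ψ → (ψ ↔ φ)) = ½ → true = true
(φ ↔ ψ) ∨ (φ → (ψ → (ψ ↔ φ))) = true ∨ true = true
¬((φ ↔ ψ) ∨ (φ → (ψ → (ψ ↔ φ)))) = ¬true = false
¬¬((φ ↔ ψ) ∨ (φ → (ψ → (ψ ↔ φ)))) = ¬false = true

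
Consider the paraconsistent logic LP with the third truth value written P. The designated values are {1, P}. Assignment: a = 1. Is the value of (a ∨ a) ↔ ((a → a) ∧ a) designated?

a ∨ a = 1 ∨ 1 = 1
a → a = 1 → 1 = 1
(a → a) ∧ a = 1 ∧ 1 = 1
(a ∨ a) ↔ ((a → a) ∧ a) = 1 ↔ 1 = 1
1 ∈ {1, P}.

Yes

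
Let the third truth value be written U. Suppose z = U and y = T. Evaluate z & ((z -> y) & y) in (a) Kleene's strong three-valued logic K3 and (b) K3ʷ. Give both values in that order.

In Kleene's strong three-valued logic K3: z -> y = U -> T = T
(z -> y) & y = T & T = T
z & ((z -> y) & y) = U & T = U
In K3ʷ: z -> y = U -> T = U  [any arg is the third value ⇒ result is the third value]
(z -> y) & y = U & T = U
z & ((z -> y) & y) = U & U = U

U; U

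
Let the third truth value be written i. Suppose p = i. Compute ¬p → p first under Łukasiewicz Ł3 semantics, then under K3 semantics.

true; i

In Łukasiewicz Ł3: ¬p = ¬i = i
¬p → p = i → i = true  [min(1, 1−½+½)]
In K3: ¬p = ¬i = i
¬p → p = i → i = i
They differ because Łukasiewicz Ł3 and K3 treat i differently under implication.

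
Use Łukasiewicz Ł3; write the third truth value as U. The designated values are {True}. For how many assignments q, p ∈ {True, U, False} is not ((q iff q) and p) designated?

Designated under: (q=True, p=False); (q=U, p=False); (q=False, p=False).

3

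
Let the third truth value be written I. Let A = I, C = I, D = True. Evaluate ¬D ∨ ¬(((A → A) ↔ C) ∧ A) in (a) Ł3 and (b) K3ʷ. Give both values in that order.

I; I

In Ł3: ¬D = ¬True = False
A → A = I → I = True  [min(1, 1−½+½)]
(A → A) ↔ C = True ↔ I = I
((A → A) ↔ C) ∧ A = I ∧ I = I
¬(((A → A) ↔ C) ∧ A) = ¬I = I
¬D ∨ ¬(((A → A) ↔ C) ∧ A) = False ∨ I = I
In K3ʷ: ¬D = ¬True = False
A → A = I → I = I
(A → A) ↔ C = I ↔ I = I
((A → A) ↔ C) ∧ A = I ∧ I = I
¬(((A → A) ↔ C) ∧ A) = ¬I = I
¬D ∨ ¬(((A → A) ↔ C) ∧ A) = False ∨ I = I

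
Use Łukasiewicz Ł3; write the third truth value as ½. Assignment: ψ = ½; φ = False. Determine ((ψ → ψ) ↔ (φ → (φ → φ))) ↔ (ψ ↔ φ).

½

ψ → ψ = ½ → ½ = True  [min(1, 1−½+½)]
φ → φ = False → False = True
φ → (φ → φ) = False → True = True
(ψ → ψ) ↔ (φ → (φ → φ)) = True ↔ True = True
ψ ↔ φ = ½ ↔ False = ½
((ψ → ψ) ↔ (φ → (φ → φ))) ↔ (ψ ↔ φ) = True ↔ ½ = ½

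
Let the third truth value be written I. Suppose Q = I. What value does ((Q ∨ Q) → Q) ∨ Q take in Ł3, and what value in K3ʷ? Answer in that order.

In Ł3: Q ∨ Q = I ∨ I = I
(Q ∨ Q) → Q = I → I = True  [min(1, 1−½+½)]
((Q ∨ Q) → Q) ∨ Q = True ∨ I = True
In K3ʷ: Q ∨ Q = I ∨ I = I
(Q ∨ Q) → Q = I → I = I  [any arg is the third value ⇒ result is the third value]
((Q ∨ Q) → Q) ∨ Q = I ∨ I = I
They differ because Ł3 and K3ʷ treat I differently under the binary connectives.

True; I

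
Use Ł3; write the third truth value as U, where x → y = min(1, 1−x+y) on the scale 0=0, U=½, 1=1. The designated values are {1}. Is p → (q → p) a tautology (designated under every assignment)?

Yes

Every assignment of p, q over {1, U, 0} gives a value in {1}.
In particular, with p=U, q=U: p → (q → p) = 1.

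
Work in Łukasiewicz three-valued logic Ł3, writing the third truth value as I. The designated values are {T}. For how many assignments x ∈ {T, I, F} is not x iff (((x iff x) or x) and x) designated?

x=T: F ·
x=I: T ✓
x=F: F ·

1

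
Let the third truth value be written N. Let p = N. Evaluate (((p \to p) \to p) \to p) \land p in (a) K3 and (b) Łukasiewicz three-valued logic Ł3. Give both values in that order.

In K3: p \to p = N \to N = N  [\lnot N \lor N]
(p \to p) \to p = N \to N = N
((p \to p) \to p) \to p = N \to N = N
(((p \to p) \to p) \to p) \land p = N \land N = N
In Łukasiewicz three-valued logic Ł3: p \to p = N \to N = 1  [min(1, 1−½+½)]
(p \to p) \to p = 1 \to N = N
((p \to p) \to p) \to p = N \to N = 1
(((p \to p) \to p) \to p) \land p = 1 \land N = N

N; N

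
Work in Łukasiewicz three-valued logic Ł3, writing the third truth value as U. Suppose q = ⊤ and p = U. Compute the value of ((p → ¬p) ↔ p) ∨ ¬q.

¬p = ¬U = U
p → ¬p = U → U = ⊤
(p → ¬p) ↔ p = ⊤ ↔ U = U
¬q = ¬⊤ = ⊥
((p → ¬p) ↔ p) ∨ ¬q = U ∨ ⊥ = U

U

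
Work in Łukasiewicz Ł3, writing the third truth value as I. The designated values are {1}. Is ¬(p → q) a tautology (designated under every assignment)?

Countermodel: p=1, q=1 gives 0, which is not designated.

No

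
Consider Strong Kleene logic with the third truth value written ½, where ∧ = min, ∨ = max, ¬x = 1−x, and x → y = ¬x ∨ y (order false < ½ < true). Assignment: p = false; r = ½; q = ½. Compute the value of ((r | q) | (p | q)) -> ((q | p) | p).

½

r | q = ½ | ½ = ½
p | q = false | ½ = ½
(r | q) | (p | q) = ½ | ½ = ½
q | p = ½ | false = ½
(q | p) | p = ½ | false = ½
((r | q) | (p | q)) -> ((q | p) | p) = ½ -> ½ = ½  [~½ | ½]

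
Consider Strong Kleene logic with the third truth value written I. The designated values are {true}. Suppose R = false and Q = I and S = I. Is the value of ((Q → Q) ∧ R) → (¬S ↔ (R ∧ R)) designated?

Q → Q = I → I = I  [¬I ∨ I]
(Q → Q) ∧ R = I ∧ false = false
¬S = ¬I = I
R ∧ R = false ∧ false = false
¬S ↔ (R ∧ R) = I ↔ false = I
((Q → Q) ∧ R) → (¬S ↔ (R ∧ R)) = false → I = true
true ∈ {true}.

Yes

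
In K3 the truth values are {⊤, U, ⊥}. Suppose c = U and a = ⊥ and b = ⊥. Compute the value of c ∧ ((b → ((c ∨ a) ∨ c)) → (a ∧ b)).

⊥

c ∨ a = U ∨ ⊥ = U
(c ∨ a) ∨ c = U ∨ U = U
b → ((c ∨ a) ∨ c) = ⊥ → U = ⊤  [¬⊥ ∨ U]
a ∧ b = ⊥ ∧ ⊥ = ⊥
(b → ((c ∨ a) ∨ c)) → (a ∧ b) = ⊤ → ⊥ = ⊥
c ∧ ((b → ((c ∨ a) ∨ c)) → (a ∧ b)) = U ∧ ⊥ = ⊥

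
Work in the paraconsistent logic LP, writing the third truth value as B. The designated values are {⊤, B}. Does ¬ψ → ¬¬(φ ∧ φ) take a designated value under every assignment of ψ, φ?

Countermodel: ψ=⊥, φ=⊥ gives ⊥, which is not designated.

No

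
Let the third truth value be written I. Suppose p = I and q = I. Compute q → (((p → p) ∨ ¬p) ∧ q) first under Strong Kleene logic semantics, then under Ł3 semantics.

In Strong Kleene logic: p → p = I → I = I
¬p = ¬I = I
(p → p) ∨ ¬p = I ∨ I = I
((p → p) ∨ ¬p) ∧ q = I ∧ I = I
q → (((p → p) ∨ ¬p) ∧ q) = I → I = I
In Ł3: p → p = I → I = 1  [min(1, 1−½+½)]
¬p = ¬I = I
(p → p) ∨ ¬p = 1 ∨ I = 1
((p → p) ∨ ¬p) ∧ q = 1 ∧ I = I
q → (((p → p) ∨ ¬p) ∧ q) = I → I = 1
They differ because Strong Kleene logic and Ł3 treat I differently under implication.

I; 1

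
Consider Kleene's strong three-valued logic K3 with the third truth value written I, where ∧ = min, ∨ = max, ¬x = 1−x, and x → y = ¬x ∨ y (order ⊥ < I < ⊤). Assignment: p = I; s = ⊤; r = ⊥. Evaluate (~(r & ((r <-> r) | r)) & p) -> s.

⊤

r <-> r = ⊥ <-> ⊥ = ⊤
(r <-> r) | r = ⊤ | ⊥ = ⊤
r & ((r <-> r) | r) = ⊥ & ⊤ = ⊥
~(r & ((r <-> r) | r)) = ~⊥ = ⊤
~(r & ((r <-> r) | r)) & p = ⊤ & I = I
(~(r & ((r <-> r) | r)) & p) -> s = I -> ⊤ = ⊤  [~I | ⊤]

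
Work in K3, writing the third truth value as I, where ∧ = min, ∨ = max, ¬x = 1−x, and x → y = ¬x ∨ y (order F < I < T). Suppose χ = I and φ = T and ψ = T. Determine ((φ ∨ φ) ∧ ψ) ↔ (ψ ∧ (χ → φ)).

φ ∨ φ = T ∨ T = T
(φ ∨ φ) ∧ ψ = T ∧ T = T
χ → φ = I → T = T
ψ ∧ (χ → φ) = T ∧ T = T
((φ ∨ φ) ∧ ψ) ↔ (ψ ∧ (χ → φ)) = T ↔ T = T

T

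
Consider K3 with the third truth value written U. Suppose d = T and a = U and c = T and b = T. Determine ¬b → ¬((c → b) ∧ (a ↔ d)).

T

¬b = ¬T = F
c → b = T → T = T
a ↔ d = U ↔ T = U
(c → b) ∧ (a ↔ d) = T ∧ U = U
¬((c → b) ∧ (a ↔ d)) = ¬U = U
¬b → ¬((c → b) ∧ (a ↔ d)) = F → U = T  [¬F ∨ U]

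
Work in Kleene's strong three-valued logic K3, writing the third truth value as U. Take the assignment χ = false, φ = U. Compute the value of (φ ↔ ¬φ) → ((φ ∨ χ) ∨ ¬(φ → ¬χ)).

U

¬φ = ¬U = U
φ ↔ ¬φ = U ↔ U = U
φ ∨ χ = U ∨ false = U
¬χ = ¬false = true
φ → ¬χ = U → true = true  [¬U ∨ true]
¬(φ → ¬χ) = ¬true = false
(φ ∨ χ) ∨ ¬(φ → ¬χ) = U ∨ false = U
(φ ↔ ¬φ) → ((φ ∨ χ) ∨ ¬(φ → ¬χ)) = U → U = U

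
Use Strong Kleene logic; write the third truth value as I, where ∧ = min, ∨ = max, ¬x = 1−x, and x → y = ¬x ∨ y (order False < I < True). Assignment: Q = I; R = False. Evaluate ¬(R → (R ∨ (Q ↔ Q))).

Q ↔ Q = I ↔ I = I
R ∨ (Q ↔ Q) = False ∨ I = I
R → (R ∨ (Q ↔ Q)) = False → I = True  [¬False ∨ I]
¬(R → (R ∨ (Q ↔ Q))) = ¬True = False

False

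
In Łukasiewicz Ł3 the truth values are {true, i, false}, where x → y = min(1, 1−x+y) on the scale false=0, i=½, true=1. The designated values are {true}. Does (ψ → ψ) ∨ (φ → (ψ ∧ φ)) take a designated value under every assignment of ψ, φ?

Yes

Every assignment of ψ, φ over {true, i, false} gives a value in {true}.
In particular, with ψ=i, φ=i: (ψ → ψ) ∨ (φ → (ψ ∧ φ)) = true.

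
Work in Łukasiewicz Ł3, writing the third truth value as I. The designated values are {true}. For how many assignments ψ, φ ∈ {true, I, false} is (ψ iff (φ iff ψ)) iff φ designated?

Of the 9 assignments, 8 give a value in {true}.

8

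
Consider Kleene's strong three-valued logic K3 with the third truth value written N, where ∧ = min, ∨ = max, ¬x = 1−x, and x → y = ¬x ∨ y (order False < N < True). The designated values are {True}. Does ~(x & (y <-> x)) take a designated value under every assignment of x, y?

No

Countermodel: x=True, y=True gives False, which is not designated.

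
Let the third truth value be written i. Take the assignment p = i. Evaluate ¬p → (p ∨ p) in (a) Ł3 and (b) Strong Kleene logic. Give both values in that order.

True; i

In Ł3: ¬p = ¬i = i
p ∨ p = i ∨ i = i
¬p → (p ∨ p) = i → i = True  [min(1, 1−½+½)]
In Strong Kleene logic: ¬p = ¬i = i
p ∨ p = i ∨ i = i
¬p → (p ∨ p) = i → i = i  [¬i ∨ i]
They differ because Ł3 and Strong Kleene logic treat i differently under implication.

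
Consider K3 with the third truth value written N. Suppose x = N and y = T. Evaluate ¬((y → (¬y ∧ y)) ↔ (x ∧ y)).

¬y = ¬T = F
¬y ∧ y = F ∧ T = F
y → (¬y ∧ y) = T → F = F
x ∧ y = N ∧ T = N
(y → (¬y ∧ y)) ↔ (x ∧ y) = F ↔ N = N
¬((y → (¬y ∧ y)) ↔ (x ∧ y)) = ¬N = N

N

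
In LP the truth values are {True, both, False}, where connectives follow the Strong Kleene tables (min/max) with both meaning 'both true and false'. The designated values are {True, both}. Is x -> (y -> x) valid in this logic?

Yes

Every assignment of x, y over {True, both, False} gives a value in {True, both}.
In particular, with x=both, y=both: x -> (y -> x) = both.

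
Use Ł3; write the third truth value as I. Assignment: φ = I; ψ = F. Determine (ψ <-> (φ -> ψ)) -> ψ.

φ -> ψ = I -> F = I  [min(1, 1−½+0)]
ψ <-> (φ -> ψ) = F <-> I = I
(ψ <-> (φ -> ψ)) -> ψ = I -> F = I

I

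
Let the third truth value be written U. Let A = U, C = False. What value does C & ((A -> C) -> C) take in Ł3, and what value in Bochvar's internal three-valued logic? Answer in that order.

False; U

In Ł3: A -> C = U -> False = U  [min(1, 1−½+0)]
(A -> C) -> C = U -> False = U
C & ((A -> C) -> C) = False & U = False
In Bochvar's internal three-valued logic: A -> C = U -> False = U  [any arg is the third value ⇒ result is the third value]
(A -> C) -> C = U -> False = U
C & ((A -> C) -> C) = False & U = U
They differ because Ł3 and Bochvar's internal three-valued logic treat U differently under the binary connectives.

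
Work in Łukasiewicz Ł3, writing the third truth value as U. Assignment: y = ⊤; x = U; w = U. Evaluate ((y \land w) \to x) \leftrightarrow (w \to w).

y \land w = ⊤ \land U = U
(y \land w) \to x = U \to U = ⊤
w \to w = U \to U = ⊤
((y \land w) \to x) \leftrightarrow (w \to w) = ⊤ \leftrightarrow ⊤ = ⊤

⊤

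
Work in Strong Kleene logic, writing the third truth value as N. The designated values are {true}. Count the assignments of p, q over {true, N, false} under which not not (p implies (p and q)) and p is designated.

1

Designated under: (p=true, q=true).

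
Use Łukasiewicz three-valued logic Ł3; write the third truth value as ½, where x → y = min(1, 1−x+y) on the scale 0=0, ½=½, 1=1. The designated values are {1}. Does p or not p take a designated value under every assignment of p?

No

Countermodel: p=½ gives ½, which is not designated.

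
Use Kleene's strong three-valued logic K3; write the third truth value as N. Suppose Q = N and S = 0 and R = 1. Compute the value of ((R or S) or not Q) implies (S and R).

0

R or S = 1 or 0 = 1
not Q = not N = N
(R or S) or not Q = 1 or N = 1
S and R = 0 and 1 = 0
((R or S) or not Q) implies (S and R) = 1 implies 0 = 0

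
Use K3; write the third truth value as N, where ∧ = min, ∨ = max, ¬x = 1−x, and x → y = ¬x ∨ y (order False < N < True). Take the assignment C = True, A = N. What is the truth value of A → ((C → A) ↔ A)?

C → A = True → N = N  [¬True ∨ N]
(C → A) ↔ A = N ↔ N = N
A → ((C → A) ↔ A) = N → N = N

N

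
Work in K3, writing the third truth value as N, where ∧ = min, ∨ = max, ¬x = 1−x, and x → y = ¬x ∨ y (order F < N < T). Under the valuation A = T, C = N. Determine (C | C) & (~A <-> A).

C | C = N | N = N
~A = ~T = F
~A <-> A = F <-> T = F
(C | C) & (~A <-> A) = N & F = F

F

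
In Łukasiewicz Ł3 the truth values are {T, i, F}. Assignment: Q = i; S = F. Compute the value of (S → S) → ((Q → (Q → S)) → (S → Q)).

S → S = F → F = T
Q → S = i → F = i  [min(1, 1−½+0)]
Q → (Q → S) = i → i = T
S → Q = F → i = T
(Q → (Q → S)) → (S → Q) = T → T = T
(S → S) → ((Q → (Q → S)) → (S → Q)) = T → T = T

T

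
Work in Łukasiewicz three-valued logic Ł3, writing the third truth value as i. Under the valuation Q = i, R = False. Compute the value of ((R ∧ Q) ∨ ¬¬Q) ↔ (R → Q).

i

R ∧ Q = False ∧ i = False
¬Q = ¬i = i
¬¬Q = ¬i = i
(R ∧ Q) ∨ ¬¬Q = False ∨ i = i
R → Q = False → i = True  [min(1, 1−0+½)]
((R ∧ Q) ∨ ¬¬Q) ↔ (R → Q) = i ↔ True = i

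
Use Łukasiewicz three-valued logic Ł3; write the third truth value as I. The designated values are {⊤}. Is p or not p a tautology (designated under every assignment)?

Countermodel: p=I gives I, which is not designated.

No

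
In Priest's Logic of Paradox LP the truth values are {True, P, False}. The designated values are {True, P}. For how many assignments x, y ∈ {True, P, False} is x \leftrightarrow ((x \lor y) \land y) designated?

Of the 9 assignments, 7 give a value in {True, P}.

7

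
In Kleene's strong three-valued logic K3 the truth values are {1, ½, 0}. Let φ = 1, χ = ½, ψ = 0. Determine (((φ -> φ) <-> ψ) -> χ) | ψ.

1

φ -> φ = 1 -> 1 = 1
(φ -> φ) <-> ψ = 1 <-> 0 = 0
((φ -> φ) <-> ψ) -> χ = 0 -> ½ = 1
(((φ -> φ) <-> ψ) -> χ) | ψ = 1 | 0 = 1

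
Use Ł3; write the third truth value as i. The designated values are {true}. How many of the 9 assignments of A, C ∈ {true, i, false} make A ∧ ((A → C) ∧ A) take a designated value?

1

Designated under: (A=true, C=true).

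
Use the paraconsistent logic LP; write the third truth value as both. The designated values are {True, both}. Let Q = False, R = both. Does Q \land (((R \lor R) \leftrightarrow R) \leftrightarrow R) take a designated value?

No

R \lor R = both \lor both = both
(R \lor R) \leftrightarrow R = both \leftrightarrow both = both
((R \lor R) \leftrightarrow R) \leftrightarrow R = both \leftrightarrow both = both
Q \land (((R \lor R) \leftrightarrow R) \leftrightarrow R) = False \land both = False
False ∉ {True, both}.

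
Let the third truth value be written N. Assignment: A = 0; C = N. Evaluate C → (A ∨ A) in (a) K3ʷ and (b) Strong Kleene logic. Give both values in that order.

In K3ʷ: A ∨ A = 0 ∨ 0 = 0
C → (A ∨ A) = N → 0 = N  [any arg is the third value ⇒ result is the third value]
In Strong Kleene logic: A ∨ A = 0 ∨ 0 = 0
C → (A ∨ A) = N → 0 = N  [¬N ∨ 0]

N; N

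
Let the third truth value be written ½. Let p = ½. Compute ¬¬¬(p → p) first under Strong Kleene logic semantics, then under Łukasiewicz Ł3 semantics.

In Strong Kleene logic: p → p = ½ → ½ = ½  [¬½ ∨ ½]
¬(p → p) = ¬½ = ½
¬¬(p → p) = ¬½ = ½
¬¬¬(p → p) = ¬½ = ½
In Łukasiewicz Ł3: p → p = ½ → ½ = 1  [min(1, 1−½+½)]
¬(p → p) = ¬1 = 0
¬¬(p → p) = ¬0 = 1
¬¬¬(p → p) = ¬1 = 0
They differ because Strong Kleene logic and Łukasiewicz Ł3 treat ½ differently under implication.

½; 0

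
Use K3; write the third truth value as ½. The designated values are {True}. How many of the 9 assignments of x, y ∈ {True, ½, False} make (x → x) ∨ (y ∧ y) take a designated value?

7

Of the 9 assignments, 7 give a value in {True}.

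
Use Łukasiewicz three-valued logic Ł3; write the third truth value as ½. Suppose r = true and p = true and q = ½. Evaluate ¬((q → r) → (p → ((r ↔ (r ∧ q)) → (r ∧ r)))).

q → r = ½ → true = true  [min(1, 1−½+1)]
r ∧ q = true ∧ ½ = ½
r ↔ (r ∧ q) = true ↔ ½ = ½
r ∧ r = true ∧ true = true
(r ↔ (r ∧ q)) → (r ∧ r) = ½ → true = true
p → ((r ↔ (r ∧ q)) → (r ∧ r)) = true → true = true
(q → r) → (p → ((r ↔ (r ∧ q)) → (r ∧ r))) = true → true = true
¬((q → r) → (p → ((r ↔ (r ∧ q)) → (r ∧ r)))) = ¬true = false

false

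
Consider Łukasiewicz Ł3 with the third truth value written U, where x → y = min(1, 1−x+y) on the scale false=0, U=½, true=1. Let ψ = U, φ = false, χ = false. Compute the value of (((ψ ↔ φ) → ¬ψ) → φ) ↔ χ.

true

ψ ↔ φ = U ↔ false = U
¬ψ = ¬U = U
(ψ ↔ φ) → ¬ψ = U → U = true
((ψ ↔ φ) → ¬ψ) → φ = true → false = false
(((ψ ↔ φ) → ¬ψ) → φ) ↔ χ = false ↔ false = true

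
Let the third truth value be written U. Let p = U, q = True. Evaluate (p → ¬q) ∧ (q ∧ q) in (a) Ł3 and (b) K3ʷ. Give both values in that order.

In Ł3: ¬q = ¬True = False
p → ¬q = U → False = U  [min(1, 1−½+0)]
q ∧ q = True ∧ True = True
(p → ¬q) ∧ (q ∧ q) = U ∧ True = U
In K3ʷ: ¬q = ¬True = False
p → ¬q = U → False = U  [any arg is the third value ⇒ result is the third value]
q ∧ q = True ∧ True = True
(p → ¬q) ∧ (q ∧ q) = U ∧ True = U

U; U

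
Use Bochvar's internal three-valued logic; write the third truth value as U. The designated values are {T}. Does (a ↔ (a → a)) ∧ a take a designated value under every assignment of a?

No

Countermodel: a=U gives U, which is not designated.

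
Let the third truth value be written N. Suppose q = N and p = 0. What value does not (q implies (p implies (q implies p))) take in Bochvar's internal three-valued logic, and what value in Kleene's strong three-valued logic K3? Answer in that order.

N; 0

In Bochvar's internal three-valued logic: q implies p = N implies 0 = N  [any arg is the third value ⇒ result is the third value]
p implies (q implies p) = 0 implies N = N
q implies (p implies (q implies p)) = N implies N = N
not (q implies (p implies (q implies p))) = not N = N
In Kleene's strong three-valued logic K3: q implies p = N implies 0 = N  [not N or 0]
p implies (q implies p) = 0 implies N = 1
q implies (p implies (q implies p)) = N implies 1 = 1
not (q implies (p implies (q implies p))) = not 1 = 0
They differ because Bochvar's internal three-valued logic and Kleene's strong three-valued logic K3 treat N differently under the binary connectives.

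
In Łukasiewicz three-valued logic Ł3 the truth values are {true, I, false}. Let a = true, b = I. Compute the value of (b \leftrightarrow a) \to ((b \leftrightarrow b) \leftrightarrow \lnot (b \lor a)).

b \leftrightarrow a = I \leftrightarrow true = I  [1 − |½−1|]
b \leftrightarrow b = I \leftrightarrow I = true
b \lor a = I \lor true = true
\lnot (b \lor a) = \lnot true = false
(b \leftrightarrow b) \leftrightarrow \lnot (b \lor a) = true \leftrightarrow false = false
(b \leftrightarrow a) \to ((b \leftrightarrow b) \leftrightarrow \lnot (b \lor a)) = I \to false = I

I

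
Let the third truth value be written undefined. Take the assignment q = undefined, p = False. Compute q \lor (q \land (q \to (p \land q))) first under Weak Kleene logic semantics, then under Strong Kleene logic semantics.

undefined; undefined

In Weak Kleene logic: p \land q = False \land undefined = undefined
q \to (p \land q) = undefined \to undefined = undefined
q \land (q \to (p \land q)) = undefined \land undefined = undefined
q \lor (q \land (q \to (p \land q))) = undefined \lor undefined = undefined
In Strong Kleene logic: p \land q = False \land undefined = False
q \to (p \land q) = undefined \to False = undefined  [\lnot undefined \lor False]
q \land (q \to (p \land q)) = undefined \land undefined = undefined
q \lor (q \land (q \to (p \land q))) = undefined \lor undefined = undefined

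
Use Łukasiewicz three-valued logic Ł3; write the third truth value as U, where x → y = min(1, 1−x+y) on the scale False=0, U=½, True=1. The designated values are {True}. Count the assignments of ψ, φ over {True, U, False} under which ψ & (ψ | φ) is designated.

Designated under: (ψ=True, φ=True); (ψ=True, φ=U); (ψ=True, φ=False).

3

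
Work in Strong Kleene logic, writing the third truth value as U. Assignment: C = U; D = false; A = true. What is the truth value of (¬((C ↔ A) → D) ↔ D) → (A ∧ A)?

true

C ↔ A = U ↔ true = U
(C ↔ A) → D = U → false = U
¬((C ↔ A) → D) = ¬U = U
¬((C ↔ A) → D) ↔ D = U ↔ false = U
A ∧ A = true ∧ true = true
(¬((C ↔ A) → D) ↔ D) → (A ∧ A) = U → true = true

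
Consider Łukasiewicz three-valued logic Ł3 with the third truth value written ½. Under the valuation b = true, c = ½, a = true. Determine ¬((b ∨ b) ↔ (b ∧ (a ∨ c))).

false

b ∨ b = true ∨ true = true
a ∨ c = true ∨ ½ = true
b ∧ (a ∨ c) = true ∧ true = true
(b ∨ b) ↔ (b ∧ (a ∨ c)) = true ↔ true = true
¬((b ∨ b) ↔ (b ∧ (a ∨ c))) = ¬true = false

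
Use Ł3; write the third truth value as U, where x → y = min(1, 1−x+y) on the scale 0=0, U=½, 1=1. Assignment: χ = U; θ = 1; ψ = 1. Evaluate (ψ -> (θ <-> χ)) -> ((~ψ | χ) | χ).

1

θ <-> χ = 1 <-> U = U  [1 − |1−½|]
ψ -> (θ <-> χ) = 1 -> U = U
~ψ = ~1 = 0
~ψ | χ = 0 | U = U
(~ψ | χ) | χ = U | U = U
(ψ -> (θ <-> χ)) -> ((~ψ | χ) | χ) = U -> U = 1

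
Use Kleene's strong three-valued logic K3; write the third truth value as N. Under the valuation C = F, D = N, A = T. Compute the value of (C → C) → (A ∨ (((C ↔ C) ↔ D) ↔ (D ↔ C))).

C → C = F → F = T
C ↔ C = F ↔ F = T
(C ↔ C) ↔ D = T ↔ N = N
D ↔ C = N ↔ F = N
((C ↔ C) ↔ D) ↔ (D ↔ C) = N ↔ N = N
A ∨ (((C ↔ C) ↔ D) ↔ (D ↔ C)) = T ∨ N = T
(C → C) → (A ∨ (((C ↔ C) ↔ D) ↔ (D ↔ C))) = T → T = T

T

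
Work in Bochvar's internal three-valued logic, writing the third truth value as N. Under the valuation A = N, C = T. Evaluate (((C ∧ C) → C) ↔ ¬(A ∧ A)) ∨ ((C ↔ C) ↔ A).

C ∧ C = T ∧ T = T
(C ∧ C) → C = T → T = T
A ∧ A = N ∧ N = N
¬(A ∧ A) = ¬N = N
((C ∧ C) → C) ↔ ¬(A ∧ A) = T ↔ N = N
C ↔ C = T ↔ T = T
(C ↔ C) ↔ A = T ↔ N = N
(((C ∧ C) → C) ↔ ¬(A ∧ A)) ∨ ((C ↔ C) ↔ A) = N ∨ N = N

N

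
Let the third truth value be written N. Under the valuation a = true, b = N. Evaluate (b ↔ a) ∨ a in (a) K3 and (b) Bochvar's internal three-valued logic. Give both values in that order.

In K3: b ↔ a = N ↔ true = N
(b ↔ a) ∨ a = N ∨ true = true
In Bochvar's internal three-valued logic: b ↔ a = N ↔ true = N
(b ↔ a) ∨ a = N ∨ true = N
They differ because K3 and Bochvar's internal three-valued logic treat N differently under the binary connectives.

true; N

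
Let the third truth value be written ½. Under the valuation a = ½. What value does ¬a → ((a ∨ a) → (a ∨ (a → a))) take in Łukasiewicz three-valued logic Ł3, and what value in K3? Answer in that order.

In Łukasiewicz three-valued logic Ł3: ¬a = ¬½ = ½
a ∨ a = ½ ∨ ½ = ½
a → a = ½ → ½ = true  [min(1, 1−½+½)]
a ∨ (a → a) = ½ ∨ true = true
(a ∨ a) → (a ∨ (a → a)) = ½ → true = true
¬a → ((a ∨ a) → (a ∨ (a → a))) = ½ → true = true
In K3: ¬a = ¬½ = ½
a ∨ a = ½ ∨ ½ = ½
a → a = ½ → ½ = ½  [¬½ ∨ ½]
a ∨ (a → a) = ½ ∨ ½ = ½
(a ∨ a) → (a ∨ (a → a)) = ½ → ½ = ½
¬a → ((a ∨ a) → (a ∨ (a → a))) = ½ → ½ = ½
They differ because Łukasiewicz three-valued logic Ł3 and K3 treat ½ differently under implication.

true; ½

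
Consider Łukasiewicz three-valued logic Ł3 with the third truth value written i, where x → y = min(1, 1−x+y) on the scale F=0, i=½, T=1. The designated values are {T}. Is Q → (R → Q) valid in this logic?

Yes

Every assignment of Q, R over {T, i, F} gives a value in {T}.
In particular, with Q=i, R=i: Q → (R → Q) = T.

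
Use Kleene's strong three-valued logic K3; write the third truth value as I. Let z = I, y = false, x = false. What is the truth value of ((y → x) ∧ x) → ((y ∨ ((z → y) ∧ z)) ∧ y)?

y → x = false → false = true
(y → x) ∧ x = true ∧ false = false
z → y = I → false = I  [¬I ∨ false]
(z → y) ∧ z = I ∧ I = I
y ∨ ((z → y) ∧ z) = false ∨ I = I
(y ∨ ((z → y) ∧ z)) ∧ y = I ∧ false = false
((y → x) ∧ x) → ((y ∨ ((z → y) ∧ z)) ∧ y) = false → false = true

true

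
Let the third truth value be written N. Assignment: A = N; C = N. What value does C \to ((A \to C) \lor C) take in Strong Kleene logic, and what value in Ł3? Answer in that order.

In Strong Kleene logic: A \to C = N \to N = N
(A \to C) \lor C = N \lor N = N
C \to ((A \to C) \lor C) = N \to N = N
In Ł3: A \to C = N \to N = True  [min(1, 1−½+½)]
(A \to C) \lor C = True \lor N = True
C \to ((A \to C) \lor C) = N \to True = True
They differ because Strong Kleene logic and Ł3 treat N differently under implication.

N; True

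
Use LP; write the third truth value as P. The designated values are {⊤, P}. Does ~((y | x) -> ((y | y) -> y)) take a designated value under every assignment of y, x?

Countermodel: y=⊤, x=⊤ gives ⊥, which is not designated.

No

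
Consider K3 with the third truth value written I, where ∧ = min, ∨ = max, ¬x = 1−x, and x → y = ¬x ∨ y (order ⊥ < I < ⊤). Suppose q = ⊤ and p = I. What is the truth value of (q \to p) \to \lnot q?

I

q \to p = ⊤ \to I = I  [\lnot ⊤ \lor I]
\lnot q = \lnot ⊤ = ⊥
(q \to p) \to \lnot q = I \to ⊥ = I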